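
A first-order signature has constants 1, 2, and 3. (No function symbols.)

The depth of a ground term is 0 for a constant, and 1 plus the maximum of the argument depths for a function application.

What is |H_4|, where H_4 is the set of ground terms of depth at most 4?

3

With no function symbols every ground term is a constant, so there are exactly 3 ground terms at every depth bound.
N_0 = 3
N_1 = 3
N_2 = 3
N_3 = 3
N_4 = 3
Explicitly: 1, 2, 3.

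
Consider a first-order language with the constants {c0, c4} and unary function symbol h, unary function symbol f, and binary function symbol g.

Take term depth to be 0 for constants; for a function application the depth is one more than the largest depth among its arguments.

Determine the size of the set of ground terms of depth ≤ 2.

Write N_k for the number of ground terms of depth ≤ k. A term of depth ≤ k is either a constant or a function symbol applied to arguments of depth ≤ k−1, so N_k = 2 + N_{k-1} + N_{k-1} + N_{k-1}^2.
N_0 = 2
N_1 = 2 + 2 + 2 + 2^2 = 10
N_2 = 2 + 10 + 10 + 10^2 = 122

122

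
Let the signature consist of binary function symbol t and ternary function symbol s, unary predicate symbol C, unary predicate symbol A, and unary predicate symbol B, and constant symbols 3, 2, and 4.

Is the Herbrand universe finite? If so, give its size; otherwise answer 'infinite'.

The signature has at least one function symbol (t, arity 2) and at least one constant (3).
Iterating t gives infinitely many distinct ground terms: 3, t(3, 3), t(t(3, 3), t(3, 3)), ...
So the Herbrand universe is infinite.

infinite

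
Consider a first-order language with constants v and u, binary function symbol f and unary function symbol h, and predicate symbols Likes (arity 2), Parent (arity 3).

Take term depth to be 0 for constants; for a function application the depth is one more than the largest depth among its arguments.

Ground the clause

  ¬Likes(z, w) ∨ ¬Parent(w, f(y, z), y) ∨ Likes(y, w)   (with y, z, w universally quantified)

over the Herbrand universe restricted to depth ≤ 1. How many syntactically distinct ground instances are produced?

Ground terms of depth ≤ 1:
  Write N_k for the number of ground terms of depth ≤ k. A term of depth ≤ k is either a constant or a function symbol applied to arguments of depth ≤ k−1, so N_k = 2 + N_{k-1}^2 + N_{k-1}.
  N_0 = 2
  N_1 = 2 + 2^2 + 2 = 8
So there are 8 ground terms available for substitution.
The clause has 3 distinct variables (y, z, w), each appearing in the body. In the free term algebra distinct substitutions yield syntactically distinct ground instances.
Number of ground instances = 8^3 = 512.

512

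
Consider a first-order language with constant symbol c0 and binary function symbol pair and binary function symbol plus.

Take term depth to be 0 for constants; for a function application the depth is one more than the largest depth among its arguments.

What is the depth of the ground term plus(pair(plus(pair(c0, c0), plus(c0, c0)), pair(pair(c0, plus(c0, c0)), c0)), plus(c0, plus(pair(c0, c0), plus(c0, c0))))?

depth(pair(c0, c0)) = 1 + max(0, 0) = 1
depth(plus(c0, c0)) = 1 + max(0, 0) = 1
depth(plus(pair(c0, c0), plus(c0, c0))) = 1 + max(1, 1) = 2
depth(pair(c0, plus(c0, c0))) = 1 + max(0, 1) = 2
depth(pair(pair(c0, plus(c0, c0)), c0)) = 1 + max(2, 0) = 3
depth(pair(plus(pair(c0, c0), plus(c0, c0)), pair(pair(c0, plus(c0, c0)), c0))) = 1 + max(2, 3) = 4
depth(plus(c0, plus(pair(c0, c0), plus(c0, c0)))) = 1 + max(0, 2) = 3
depth(plus(pair(plus(pair(c0, c0), plus(c0, c0)), pair(pair(c0, plus(c0, c0)), c0)), plus(c0, plus(pair(c0, c0), plus(c0, c0))))) = 1 + max(4, 3) = 5

5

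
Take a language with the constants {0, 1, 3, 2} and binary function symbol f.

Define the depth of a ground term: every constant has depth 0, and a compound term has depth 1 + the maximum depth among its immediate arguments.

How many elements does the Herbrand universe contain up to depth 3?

163220

Count level by level. With function symbols f/2, the terms of depth ≤ k are the 4 constants together with each function applied to depth-≤(k−1) tuples, so N_k = 4 + N_{k-1}^2.
N_0 = 4
N_1 = 4 + 4^2 = 20
N_2 = 4 + 20^2 = 404
N_3 = 4 + 404^2 = 163220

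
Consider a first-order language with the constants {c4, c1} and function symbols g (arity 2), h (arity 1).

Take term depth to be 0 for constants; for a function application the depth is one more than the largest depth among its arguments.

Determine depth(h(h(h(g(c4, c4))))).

depth(g(c4, c4)) = 1 + max(0, 0) = 1
depth(h(g(c4, c4))) = 1 + depth(g(c4, c4)) = 1 + 1 = 2
depth(h(h(g(c4, c4)))) = 1 + depth(h(g(c4, c4))) = 1 + 2 = 3
depth(h(h(h(g(c4, c4))))) = 1 + depth(h(h(g(c4, c4)))) = 1 + 3 = 4

4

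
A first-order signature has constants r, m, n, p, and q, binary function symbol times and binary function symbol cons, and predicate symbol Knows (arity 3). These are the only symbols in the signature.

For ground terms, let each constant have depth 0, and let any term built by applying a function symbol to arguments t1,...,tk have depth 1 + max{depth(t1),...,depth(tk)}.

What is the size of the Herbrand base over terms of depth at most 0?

First count ground terms of depth ≤ 0.
Count level by level. With function symbols times/2, cons/2, the terms of depth ≤ k are the 5 constants together with each function applied to depth-≤(k−1) tuples, so N_k = 5 + N_{k-1}^2 + N_{k-1}^2.
N_0 = 5
So |H| = 5.
Each predicate of arity r yields |H|^r ground atoms (one per choice of an r-tuple from H):
  Knows: 5^3 = 125
Total ground atoms: 125.

125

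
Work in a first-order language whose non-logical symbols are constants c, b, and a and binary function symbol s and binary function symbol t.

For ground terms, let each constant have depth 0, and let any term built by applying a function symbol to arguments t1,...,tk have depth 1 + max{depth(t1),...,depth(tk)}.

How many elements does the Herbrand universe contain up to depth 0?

3

Let N_k count ground terms of depth at most k. Each non-constant term of depth ≤ k is some function symbol applied to depth-≤(k−1) arguments, giving N_k = 3 + N_{k-1}^2 + N_{k-1}^2.
N_0 = 3
Explicitly: c, b, a.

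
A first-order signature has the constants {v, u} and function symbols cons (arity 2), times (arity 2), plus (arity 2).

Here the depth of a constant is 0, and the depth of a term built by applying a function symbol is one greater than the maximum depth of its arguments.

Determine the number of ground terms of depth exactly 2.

576

Let N_k count ground terms of depth at most k. Each non-constant term of depth ≤ k is some function symbol applied to depth-≤(k−1) arguments, giving N_k = 2 + N_{k-1}^2 + N_{k-1}^2 + N_{k-1}^2.
N_0 = 2
N_1 = 2 + 2^2 + 2^2 + 2^2 = 14
N_2 = 2 + 14^2 + 14^2 + 14^2 = 590
Terms of depth exactly 2: N_2 − N_1 = 590 − 14 = 576.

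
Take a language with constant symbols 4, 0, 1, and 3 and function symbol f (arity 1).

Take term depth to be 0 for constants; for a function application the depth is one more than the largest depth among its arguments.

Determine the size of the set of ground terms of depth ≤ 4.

20

Write N_k for the number of ground terms of depth ≤ k. A term of depth ≤ k is either a constant or a function symbol applied to arguments of depth ≤ k−1, so N_k = 4 + N_{k-1}.
N_0 = 4
N_1 = 4 + 4 = 8
N_2 = 4 + 8 = 12
N_3 = 4 + 12 = 16
N_4 = 4 + 16 = 20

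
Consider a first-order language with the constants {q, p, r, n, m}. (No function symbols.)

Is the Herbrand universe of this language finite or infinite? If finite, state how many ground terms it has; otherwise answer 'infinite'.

There are no function symbols, so every ground term is one of the 5 constants.
The Herbrand universe is {q, p, r, n, m}, which is finite with 5 elements.

5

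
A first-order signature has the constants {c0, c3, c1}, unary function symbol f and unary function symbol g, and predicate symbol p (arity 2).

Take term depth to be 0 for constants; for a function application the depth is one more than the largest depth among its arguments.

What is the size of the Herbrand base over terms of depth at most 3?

2025

First count ground terms of depth ≤ 3.
Count level by level. With function symbols f/1, g/1, the terms of depth ≤ k are the 3 constants together with each function applied to depth-≤(k−1) tuples, so N_k = 3 + N_{k-1} + N_{k-1}.
N_0 = 3
N_1 = 3 + 3 + 3 = 9
N_2 = 3 + 9 + 9 = 21
N_3 = 3 + 21 + 21 = 45
So |H| = 45.
A ground atom is a predicate applied to a tuple of terms from H, so the count is the sum over predicates of |H|^arity:
  p: 45^2 = 2025
Total ground atoms: 2025.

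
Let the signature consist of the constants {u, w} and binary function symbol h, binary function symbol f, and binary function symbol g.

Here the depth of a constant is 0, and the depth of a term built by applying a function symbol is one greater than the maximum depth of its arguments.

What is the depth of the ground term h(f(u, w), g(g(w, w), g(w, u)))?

depth(f(u, w)) = 1 + max(0, 0) = 1
depth(g(w, w)) = 1 + max(0, 0) = 1
depth(g(w, u)) = 1 + max(0, 0) = 1
depth(g(g(w, w), g(w, u))) = 1 + max(1, 1) = 2
depth(h(f(u, w), g(g(w, w), g(w, u)))) = 1 + max(1, 2) = 3

3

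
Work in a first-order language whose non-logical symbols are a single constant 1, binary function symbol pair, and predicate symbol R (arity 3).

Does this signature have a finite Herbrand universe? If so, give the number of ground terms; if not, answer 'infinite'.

The signature has at least one function symbol (pair, arity 2) and at least one constant (1).
Iterating pair gives infinitely many distinct ground terms: 1, pair(1, 1), pair(pair(1, 1), pair(1, 1)), ...
So the Herbrand universe is infinite.

infinite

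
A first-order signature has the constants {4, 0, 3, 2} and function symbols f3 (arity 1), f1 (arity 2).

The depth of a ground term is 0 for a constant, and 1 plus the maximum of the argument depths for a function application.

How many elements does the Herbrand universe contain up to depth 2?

604

Let N_k count ground terms of depth at most k. Each non-constant term of depth ≤ k is some function symbol applied to depth-≤(k−1) arguments, giving N_k = 4 + N_{k-1} + N_{k-1}^2.
N_0 = 4
N_1 = 4 + 4 + 4^2 = 24
N_2 = 4 + 24 + 24^2 = 604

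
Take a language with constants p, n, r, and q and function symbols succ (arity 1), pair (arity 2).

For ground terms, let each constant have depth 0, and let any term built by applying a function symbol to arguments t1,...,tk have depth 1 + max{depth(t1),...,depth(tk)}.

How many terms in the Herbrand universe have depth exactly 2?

Count level by level. With function symbols succ/1, pair/2, the terms of depth ≤ k are the 4 constants together with each function applied to depth-≤(k−1) tuples, so N_k = 4 + N_{k-1} + N_{k-1}^2.
N_0 = 4
N_1 = 4 + 4 + 4^2 = 24
N_2 = 4 + 24 + 24^2 = 604
Terms of depth exactly 2: N_2 − N_1 = 604 − 24 = 580.

580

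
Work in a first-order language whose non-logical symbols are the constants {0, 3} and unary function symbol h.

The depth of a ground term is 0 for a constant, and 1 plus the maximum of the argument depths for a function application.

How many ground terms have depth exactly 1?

2

Let N_k = |{terms of depth ≤ k}|. Then N_0 = 2 and N_k = 2 + N_{k-1} for k ≥ 1 (one summand per function symbol, arity giving the exponent).
N_0 = 2
N_1 = 2 + 2 = 4
Terms of depth exactly 1: N_1 − N_0 = 4 − 2 = 2.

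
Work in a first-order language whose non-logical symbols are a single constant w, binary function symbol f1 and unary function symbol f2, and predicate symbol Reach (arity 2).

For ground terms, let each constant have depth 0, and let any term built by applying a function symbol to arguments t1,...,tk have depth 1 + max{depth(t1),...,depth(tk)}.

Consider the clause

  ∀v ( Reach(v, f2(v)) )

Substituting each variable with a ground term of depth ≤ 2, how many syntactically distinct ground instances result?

Ground terms of depth ≤ 2:
  Let N_k count ground terms of depth at most k. Each non-constant term of depth ≤ k is some function symbol applied to depth-≤(k−1) arguments, giving N_k = 1 + N_{k-1}^2 + N_{k-1}.
  N_0 = 1
  N_1 = 1 + 1^2 + 1 = 3
  N_2 = 1 + 3^2 + 3 = 13
So there are 13 ground terms available for substitution.
The body mentions the single quantified variable v; since ground terms form a free algebra, no two substitutions collapse to the same formula.
Number of ground instances = 13.

13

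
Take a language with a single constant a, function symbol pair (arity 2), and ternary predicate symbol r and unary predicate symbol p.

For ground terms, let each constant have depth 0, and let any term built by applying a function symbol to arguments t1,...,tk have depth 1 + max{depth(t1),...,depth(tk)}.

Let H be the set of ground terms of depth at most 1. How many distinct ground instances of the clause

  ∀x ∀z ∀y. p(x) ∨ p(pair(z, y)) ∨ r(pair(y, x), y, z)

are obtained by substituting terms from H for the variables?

8

Ground terms of depth ≤ 1:
  Write N_k for the number of ground terms of depth ≤ k. A term of depth ≤ k is either a constant or a function symbol applied to arguments of depth ≤ k−1, so N_k = 1 + N_{k-1}^2.
  N_0 = 1
  N_1 = 1 + 1^2 = 2
So there are 2 ground terms available for substitution.
Each of x, z, y ranges independently over the available ground terms, and distinct assignments produce distinct instances.
Number of ground instances = 2^3 = 8.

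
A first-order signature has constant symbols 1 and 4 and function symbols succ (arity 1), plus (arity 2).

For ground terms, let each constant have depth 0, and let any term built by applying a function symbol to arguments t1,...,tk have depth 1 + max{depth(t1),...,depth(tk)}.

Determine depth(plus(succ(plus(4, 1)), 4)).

depth(plus(4, 1)) = 1 + max(0, 0) = 1
depth(succ(plus(4, 1))) = 1 + depth(plus(4, 1)) = 1 + 1 = 2
depth(plus(succ(plus(4, 1)), 4)) = 1 + max(2, 0) = 3

3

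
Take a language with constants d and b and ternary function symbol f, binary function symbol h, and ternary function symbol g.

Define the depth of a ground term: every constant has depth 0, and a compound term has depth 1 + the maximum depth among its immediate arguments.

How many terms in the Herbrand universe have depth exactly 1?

Let N_k count ground terms of depth at most k. Each non-constant term of depth ≤ k is some function symbol applied to depth-≤(k−1) arguments, giving N_k = 2 + N_{k-1}^3 + N_{k-1}^2 + N_{k-1}^3.
N_0 = 2
N_1 = 2 + 2^3 + 2^2 + 2^3 = 22
Terms of depth exactly 1: N_1 − N_0 = 22 − 2 = 20.

20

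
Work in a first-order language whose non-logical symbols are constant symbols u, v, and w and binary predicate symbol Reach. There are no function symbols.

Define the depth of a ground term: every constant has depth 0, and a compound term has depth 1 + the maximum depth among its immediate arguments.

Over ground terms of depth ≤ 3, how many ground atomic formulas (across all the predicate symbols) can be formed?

First count ground terms of depth ≤ 3.
With no function symbols every ground term is a constant, so there are exactly 3 ground terms at every depth bound.
N_0 = 3
N_1 = 3
N_2 = 3
N_3 = 3
So |H| = 3.
Each predicate of arity r yields |H|^r ground atoms (one per choice of an r-tuple from H):
  Reach: 3^2 = 9
Total ground atoms: 9.

9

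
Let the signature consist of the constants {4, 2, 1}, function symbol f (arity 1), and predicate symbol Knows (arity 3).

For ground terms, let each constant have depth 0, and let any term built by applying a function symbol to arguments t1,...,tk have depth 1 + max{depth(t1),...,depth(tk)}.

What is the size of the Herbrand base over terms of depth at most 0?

27

First count ground terms of depth ≤ 0.
Let N_k = |{terms of depth ≤ k}|. Then N_0 = 3 and N_k = 3 + N_{k-1} for k ≥ 1 (one summand per function symbol, arity giving the exponent).
N_0 = 3
So |H| = 3.
Ground atoms are formed by filling each argument slot of a predicate with a term from H, so an r-ary predicate gives |H|^r atoms:
  Knows: 3^3 = 27
Total ground atoms: 27.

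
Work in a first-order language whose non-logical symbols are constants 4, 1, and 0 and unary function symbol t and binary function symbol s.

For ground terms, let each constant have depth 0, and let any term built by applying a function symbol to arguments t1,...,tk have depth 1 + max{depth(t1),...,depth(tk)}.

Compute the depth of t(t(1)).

2

depth(t(1)) = 1 + depth(1) = 1 + 0 = 1
depth(t(t(1))) = 1 + depth(t(1)) = 1 + 1 = 2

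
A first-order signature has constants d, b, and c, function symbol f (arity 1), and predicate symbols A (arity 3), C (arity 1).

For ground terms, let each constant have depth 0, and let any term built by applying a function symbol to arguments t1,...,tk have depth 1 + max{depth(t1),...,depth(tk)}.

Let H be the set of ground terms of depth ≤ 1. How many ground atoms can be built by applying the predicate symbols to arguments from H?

First count ground terms of depth ≤ 1.
If N_k denotes the number of depth-≤k ground terms, the 3 constants give N_0 = 3, and each function symbol of arity r contributes N_{k-1}^r new terms at level k: N_k = 3 + N_{k-1}.
N_0 = 3
N_1 = 3 + 3 = 6
Explicitly: d, b, c, f(d), f(b), f(c).
So |H| = 6.
A ground atom is a predicate applied to a tuple of terms from H, so the count is the sum over predicates of |H|^arity:
  A: 6^3 = 216;  C: 6
Total ground atoms: 216 + 6 = 222.

222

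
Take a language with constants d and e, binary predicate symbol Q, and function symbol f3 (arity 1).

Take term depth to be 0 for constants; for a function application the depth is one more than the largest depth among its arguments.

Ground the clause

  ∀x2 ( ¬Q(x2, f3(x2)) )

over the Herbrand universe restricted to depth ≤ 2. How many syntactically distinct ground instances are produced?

6

Ground terms of depth ≤ 2:
  Count level by level. With function symbols f3/1, the terms of depth ≤ k are the 2 constants together with each function applied to depth-≤(k−1) tuples, so N_k = 2 + N_{k-1}.
  N_0 = 2
  N_1 = 2 + 2 = 4
  N_2 = 2 + 4 = 6
  Explicitly: d, e, f3(d), f3(e), f3(f3(d)), f3(f3(e)).
So there are 6 ground terms available for substitution.
The variable x2 ranges independently over the available ground terms, and distinct assignments produce distinct instances.
Number of ground instances = 6.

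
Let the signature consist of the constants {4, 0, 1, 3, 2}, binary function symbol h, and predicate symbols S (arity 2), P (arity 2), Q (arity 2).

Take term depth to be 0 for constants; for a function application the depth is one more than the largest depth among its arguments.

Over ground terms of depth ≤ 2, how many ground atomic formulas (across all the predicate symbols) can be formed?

2457075

First count ground terms of depth ≤ 2.
Write N_k for the number of ground terms of depth ≤ k. A term of depth ≤ k is either a constant or a function symbol applied to arguments of depth ≤ k−1, so N_k = 5 + N_{k-1}^2.
N_0 = 5
N_1 = 5 + 5^2 = 30
N_2 = 5 + 30^2 = 905
So |H| = 905.
A ground atom is a predicate applied to a tuple of terms from H, so the count is the sum over predicates of |H|^arity:
  S: 905^2 = 819025;  P: 905^2 = 819025;  Q: 905^2 = 819025
Total ground atoms: 819025 + 819025 + 819025 = 2457075.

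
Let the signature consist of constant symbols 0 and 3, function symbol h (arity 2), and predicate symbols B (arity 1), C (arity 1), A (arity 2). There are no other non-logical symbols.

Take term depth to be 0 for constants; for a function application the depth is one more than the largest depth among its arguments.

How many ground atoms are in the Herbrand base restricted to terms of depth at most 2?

First count ground terms of depth ≤ 2.
Let N_k count ground terms of depth at most k. Each non-constant term of depth ≤ k is some function symbol applied to depth-≤(k−1) arguments, giving N_k = 2 + N_{k-1}^2.
N_0 = 2
N_1 = 2 + 2^2 = 6
N_2 = 2 + 6^2 = 38
So |H| = 38.
Ground atoms are formed by filling each argument slot of a predicate with a term from H, so an r-ary predicate gives |H|^r atoms:
  B: 38;  C: 38;  A: 38^2 = 1444
Total ground atoms: 38 + 38 + 1444 = 1520.

1520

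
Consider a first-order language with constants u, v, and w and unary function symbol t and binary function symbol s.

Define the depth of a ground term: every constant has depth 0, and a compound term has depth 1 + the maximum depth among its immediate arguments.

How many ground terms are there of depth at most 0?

3

Write N_k for the number of ground terms of depth ≤ k. A term of depth ≤ k is either a constant or a function symbol applied to arguments of depth ≤ k−1, so N_k = 3 + N_{k-1} + N_{k-1}^2.
N_0 = 3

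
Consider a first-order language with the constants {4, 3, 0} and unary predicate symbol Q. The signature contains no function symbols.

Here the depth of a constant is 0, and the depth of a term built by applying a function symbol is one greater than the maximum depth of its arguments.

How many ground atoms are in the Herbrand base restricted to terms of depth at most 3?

First count ground terms of depth ≤ 3.
With no function symbols every ground term is a constant, so there are exactly 3 ground terms at every depth bound.
N_0 = 3
N_1 = 3
N_2 = 3
N_3 = 3
Explicitly: 4, 3, 0.
So |H| = 3.
A ground atom is a predicate applied to a tuple of terms from H, so the count is the sum over predicates of |H|^arity:
  Q: 3
Total ground atoms: 3.

3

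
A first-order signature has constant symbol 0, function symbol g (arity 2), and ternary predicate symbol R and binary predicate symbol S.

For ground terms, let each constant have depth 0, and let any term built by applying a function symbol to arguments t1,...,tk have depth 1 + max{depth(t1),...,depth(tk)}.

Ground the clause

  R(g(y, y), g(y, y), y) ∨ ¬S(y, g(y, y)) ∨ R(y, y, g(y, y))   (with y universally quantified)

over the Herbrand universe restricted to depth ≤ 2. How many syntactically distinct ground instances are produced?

Ground terms of depth ≤ 2:
  Let N_k = |{terms of depth ≤ k}|. Then N_0 = 1 and N_k = 1 + N_{k-1}^2 for k ≥ 1 (one summand per function symbol, arity giving the exponent).
  N_0 = 1
  N_1 = 1 + 1^2 = 2
  N_2 = 1 + 2^2 = 5
So there are 5 ground terms available for substitution.
The variable y ranges independently over the available ground terms, and distinct assignments produce distinct instances.
Number of ground instances = 5.

5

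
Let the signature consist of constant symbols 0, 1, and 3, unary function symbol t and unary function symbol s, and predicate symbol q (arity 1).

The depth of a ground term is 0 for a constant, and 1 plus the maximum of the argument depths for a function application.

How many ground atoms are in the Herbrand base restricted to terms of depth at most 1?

9

First count ground terms of depth ≤ 1.
Let N_k count ground terms of depth at most k. Each non-constant term of depth ≤ k is some function symbol applied to depth-≤(k−1) arguments, giving N_k = 3 + N_{k-1} + N_{k-1}.
N_0 = 3
N_1 = 3 + 3 + 3 = 9
So |H| = 9.
A ground atom is a predicate applied to a tuple of terms from H, so the count is the sum over predicates of |H|^arity:
  q: 9
Total ground atoms: 9.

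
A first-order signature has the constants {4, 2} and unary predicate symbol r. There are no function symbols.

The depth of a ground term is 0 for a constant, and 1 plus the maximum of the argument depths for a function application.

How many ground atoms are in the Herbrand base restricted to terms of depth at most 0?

2

First count ground terms of depth ≤ 0.
With no function symbols every ground term is a constant, so there are exactly 2 ground terms at every depth bound.
N_0 = 2
So |H| = 2.
Each predicate of arity r yields |H|^r ground atoms (one per choice of an r-tuple from H):
  r: 2
Total ground atoms: 2.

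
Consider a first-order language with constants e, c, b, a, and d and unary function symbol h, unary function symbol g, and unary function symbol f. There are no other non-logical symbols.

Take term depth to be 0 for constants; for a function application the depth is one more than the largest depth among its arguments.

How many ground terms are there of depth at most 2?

65

Write N_k for the number of ground terms of depth ≤ k. A term of depth ≤ k is either a constant or a function symbol applied to arguments of depth ≤ k−1, so N_k = 5 + N_{k-1} + N_{k-1} + N_{k-1}.
N_0 = 5
N_1 = 5 + 5 + 5 + 5 = 20
N_2 = 5 + 20 + 20 + 20 = 65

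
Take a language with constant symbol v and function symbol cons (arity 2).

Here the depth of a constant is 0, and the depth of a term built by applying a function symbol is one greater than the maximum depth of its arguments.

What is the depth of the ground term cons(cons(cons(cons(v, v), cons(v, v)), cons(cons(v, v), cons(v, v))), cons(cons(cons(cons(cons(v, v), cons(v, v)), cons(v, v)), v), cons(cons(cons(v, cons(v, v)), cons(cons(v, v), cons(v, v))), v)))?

6

depth(cons(v, v)) = 1 + max(0, 0) = 1
depth(cons(cons(v, v), cons(v, v))) = 1 + max(1, 1) = 2
depth(cons(cons(cons(v, v), cons(v, v)), cons(cons(v, v), cons(v, v)))) = 1 + max(2, 2) = 3
depth(cons(cons(cons(v, v), cons(v, v)), cons(v, v))) = 1 + max(2, 1) = 3
depth(cons(cons(cons(cons(v, v), cons(v, v)), cons(v, v)), v)) = 1 + max(3, 0) = 4
depth(cons(v, cons(v, v))) = 1 + max(0, 1) = 2
depth(cons(cons(v, cons(v, v)), cons(cons(v, v), cons(v, v)))) = 1 + max(2, 2) = 3
depth(cons(cons(cons(v, cons(v, v)), cons(cons(v, v), cons(v, v))), v)) = 1 + max(3, 0) = 4
depth(cons(cons(cons(cons(cons(v, v), cons(v, v)), cons(v, v)), v), cons(cons(cons(v, cons(v, v)), cons(cons(v, v), cons(v, v))), v))) = 1 + max(4, 4) = 5
depth(cons(cons(cons(cons(v, v), cons(v, v)), cons(cons(v, v), cons(v, v))), cons(cons(cons(cons(cons(v, v), cons(v, v)), cons(v, v)), v), cons(cons(cons(v, cons(v, v)), cons(cons(v, v), cons(v, v))), v)))) = 1 + max(3, 5) = 6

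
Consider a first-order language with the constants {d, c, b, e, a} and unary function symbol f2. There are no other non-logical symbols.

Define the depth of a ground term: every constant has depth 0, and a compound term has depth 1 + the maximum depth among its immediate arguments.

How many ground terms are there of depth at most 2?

If N_k denotes the number of depth-≤k ground terms, the 5 constants give N_0 = 5, and each function symbol of arity r contributes N_{k-1}^r new terms at level k: N_k = 5 + N_{k-1}.
N_0 = 5
N_1 = 5 + 5 = 10
N_2 = 5 + 10 = 15

15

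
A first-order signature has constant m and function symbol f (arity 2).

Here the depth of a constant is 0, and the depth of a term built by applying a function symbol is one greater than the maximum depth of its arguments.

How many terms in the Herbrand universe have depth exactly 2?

3

Count level by level. With function symbols f/2, the terms of depth ≤ k are the 1 constant together with each function applied to depth-≤(k−1) tuples, so N_k = 1 + N_{k-1}^2.
N_0 = 1
N_1 = 1 + 1^2 = 2
N_2 = 1 + 2^2 = 5
Terms of depth exactly 2: N_2 − N_1 = 5 − 2 = 3.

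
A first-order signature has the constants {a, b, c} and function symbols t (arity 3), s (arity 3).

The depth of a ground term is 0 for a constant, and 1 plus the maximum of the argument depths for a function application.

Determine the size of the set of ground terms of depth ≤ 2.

370389

If N_k denotes the number of depth-≤k ground terms, the 3 constants give N_0 = 3, and each function symbol of arity r contributes N_{k-1}^r new terms at level k: N_k = 3 + N_{k-1}^3 + N_{k-1}^3.
N_0 = 3
N_1 = 3 + 3^3 + 3^3 = 57
N_2 = 3 + 57^3 + 57^3 = 370389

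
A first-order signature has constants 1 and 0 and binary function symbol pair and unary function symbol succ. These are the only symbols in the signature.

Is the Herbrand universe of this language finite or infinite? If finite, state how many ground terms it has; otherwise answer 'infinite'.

infinite

The signature has at least one function symbol (pair, arity 2) and at least one constant (1).
Iterating pair gives infinitely many distinct ground terms: 1, pair(1, 1), pair(pair(1, 1), pair(1, 1)), ...
So the Herbrand universe is infinite.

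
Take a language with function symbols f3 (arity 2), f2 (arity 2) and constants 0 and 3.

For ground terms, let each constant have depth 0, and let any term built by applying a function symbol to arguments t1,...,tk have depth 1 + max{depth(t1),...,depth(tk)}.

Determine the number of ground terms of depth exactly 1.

Count level by level. With function symbols f3/2, f2/2, the terms of depth ≤ k are the 2 constants together with each function applied to depth-≤(k−1) tuples, so N_k = 2 + N_{k-1}^2 + N_{k-1}^2.
N_0 = 2
N_1 = 2 + 2^2 + 2^2 = 10
Terms of depth exactly 1: N_1 − N_0 = 10 − 2 = 8.

8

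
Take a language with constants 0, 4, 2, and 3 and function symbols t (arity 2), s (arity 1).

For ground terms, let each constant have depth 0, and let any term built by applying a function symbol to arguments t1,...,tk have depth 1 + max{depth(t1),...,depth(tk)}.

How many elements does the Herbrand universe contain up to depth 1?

24

If N_k denotes the number of depth-≤k ground terms, the 4 constants give N_0 = 4, and each function symbol of arity r contributes N_{k-1}^r new terms at level k: N_k = 4 + N_{k-1}^2 + N_{k-1}.
N_0 = 4
N_1 = 4 + 4^2 + 4 = 24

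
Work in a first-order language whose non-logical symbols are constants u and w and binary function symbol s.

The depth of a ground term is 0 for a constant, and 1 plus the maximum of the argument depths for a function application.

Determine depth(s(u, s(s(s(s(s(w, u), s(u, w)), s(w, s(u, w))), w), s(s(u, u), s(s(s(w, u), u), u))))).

depth(s(w, u)) = 1 + max(0, 0) = 1
depth(s(u, w)) = 1 + max(0, 0) = 1
depth(s(s(w, u), s(u, w))) = 1 + max(1, 1) = 2
depth(s(w, s(u, w))) = 1 + max(0, 1) = 2
depth(s(s(s(w, u), s(u, w)), s(w, s(u, w)))) = 1 + max(2, 2) = 3
depth(s(s(s(s(w, u), s(u, w)), s(w, s(u, w))), w)) = 1 + max(3, 0) = 4
depth(s(u, u)) = 1 + max(0, 0) = 1
depth(s(s(w, u), u)) = 1 + max(1, 0) = 2
depth(s(s(s(w, u), u), u)) = 1 + max(2, 0) = 3
depth(s(s(u, u), s(s(s(w, u), u), u))) = 1 + max(1, 3) = 4
depth(s(s(s(s(s(w, u), s(u, w)), s(w, s(u, w))), w), s(s(u, u), s(s(s(w, u), u), u)))) = 1 + max(4, 4) = 5
depth(s(u, s(s(s(s(s(w, u), s(u, w)), s(w, s(u, w))), w), s(s(u, u), s(s(s(w, u), u), u))))) = 1 + max(0, 5) = 6

6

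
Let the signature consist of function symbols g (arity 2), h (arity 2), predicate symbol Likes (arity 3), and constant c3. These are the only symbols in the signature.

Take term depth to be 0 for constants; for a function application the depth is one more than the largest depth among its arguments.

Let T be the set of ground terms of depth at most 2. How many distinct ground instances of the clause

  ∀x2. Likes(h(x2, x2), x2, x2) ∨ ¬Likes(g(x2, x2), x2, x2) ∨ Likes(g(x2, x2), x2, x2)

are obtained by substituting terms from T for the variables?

19

Ground terms of depth ≤ 2:
  Let N_k count ground terms of depth at most k. Each non-constant term of depth ≤ k is some function symbol applied to depth-≤(k−1) arguments, giving N_k = 1 + N_{k-1}^2 + N_{k-1}^2.
  N_0 = 1
  N_1 = 1 + 1^2 + 1^2 = 3
  N_2 = 1 + 3^2 + 3^2 = 19
So there are 19 ground terms available for substitution.
There is 1 variable to instantiate (x2),  occurring in at least one literal, so different choices give different ground instances.
Number of ground instances = 19.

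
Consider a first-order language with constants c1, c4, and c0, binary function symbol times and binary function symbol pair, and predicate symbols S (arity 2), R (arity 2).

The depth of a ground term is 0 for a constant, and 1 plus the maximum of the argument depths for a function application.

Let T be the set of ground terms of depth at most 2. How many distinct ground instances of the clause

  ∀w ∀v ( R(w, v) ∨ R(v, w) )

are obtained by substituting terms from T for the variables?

Ground terms of depth ≤ 2:
  If N_k denotes the number of depth-≤k ground terms, the 3 constants give N_0 = 3, and each function symbol of arity r contributes N_{k-1}^r new terms at level k: N_k = 3 + N_{k-1}^2 + N_{k-1}^2.
  N_0 = 3
  N_1 = 3 + 3^2 + 3^2 = 21
  N_2 = 3 + 21^2 + 21^2 = 885
So there are 885 ground terms available for substitution.
The body mentions every one of the 2 quantified variables; since ground terms form a free algebra, no two substitutions collapse to the same formula.
Number of ground instances = 885^2 = 783225.

783225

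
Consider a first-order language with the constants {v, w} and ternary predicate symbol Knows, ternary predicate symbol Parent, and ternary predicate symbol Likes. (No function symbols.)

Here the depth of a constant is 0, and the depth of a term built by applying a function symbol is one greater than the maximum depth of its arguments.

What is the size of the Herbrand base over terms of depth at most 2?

24

First count ground terms of depth ≤ 2.
With no function symbols every ground term is a constant, so there are exactly 2 ground terms at every depth bound.
N_0 = 2
N_1 = 2
N_2 = 2
Explicitly: v, w.
So |H| = 2.
Each predicate of arity r yields |H|^r ground atoms (one per choice of an r-tuple from H):
  Knows: 2^3 = 8;  Parent: 2^3 = 8;  Likes: 2^3 = 8
Total ground atoms: 8 + 8 + 8 = 24.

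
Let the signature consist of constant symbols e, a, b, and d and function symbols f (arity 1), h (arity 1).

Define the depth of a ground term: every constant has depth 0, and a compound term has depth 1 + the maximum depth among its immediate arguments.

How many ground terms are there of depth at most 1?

12

Write N_k for the number of ground terms of depth ≤ k. A term of depth ≤ k is either a constant or a function symbol applied to arguments of depth ≤ k−1, so N_k = 4 + N_{k-1} + N_{k-1}.
N_0 = 4
N_1 = 4 + 4 + 4 = 12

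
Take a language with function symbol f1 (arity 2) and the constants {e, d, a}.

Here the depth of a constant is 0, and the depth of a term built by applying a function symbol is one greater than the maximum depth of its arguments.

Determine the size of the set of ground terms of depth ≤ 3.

21612

Let N_k = |{terms of depth ≤ k}|. Then N_0 = 3 and N_k = 3 + N_{k-1}^2 for k ≥ 1 (one summand per function symbol, arity giving the exponent).
N_0 = 3
N_1 = 3 + 3^2 = 12
N_2 = 3 + 12^2 = 147
N_3 = 3 + 147^2 = 21612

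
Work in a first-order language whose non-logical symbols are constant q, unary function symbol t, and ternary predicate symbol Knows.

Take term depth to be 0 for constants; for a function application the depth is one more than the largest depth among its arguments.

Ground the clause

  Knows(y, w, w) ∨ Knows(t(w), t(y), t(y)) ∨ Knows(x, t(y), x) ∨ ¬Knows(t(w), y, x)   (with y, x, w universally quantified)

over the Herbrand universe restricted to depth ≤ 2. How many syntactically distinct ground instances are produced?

27

Ground terms of depth ≤ 2:
  Let N_k = |{terms of depth ≤ k}|. Then N_0 = 1 and N_k = 1 + N_{k-1} for k ≥ 1 (one summand per function symbol, arity giving the exponent).
  N_0 = 1
  N_1 = 1 + 1 = 2
  N_2 = 1 + 2 = 3
  Explicitly: q, t(q), t(t(q)).
So there are 3 ground terms available for substitution.
The body mentions every one of the 3 quantified variables; since ground terms form a free algebra, no two substitutions collapse to the same formula.
Number of ground instances = 3^3 = 27.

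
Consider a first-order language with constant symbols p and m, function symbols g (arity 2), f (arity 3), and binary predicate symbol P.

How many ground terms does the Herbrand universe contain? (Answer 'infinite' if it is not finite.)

The signature has at least one function symbol (g, arity 2) and at least one constant (p).
Iterating g gives infinitely many distinct ground terms: p, g(p, p), g(g(p, p), g(p, p)), ...
So the Herbrand universe is infinite.

infinite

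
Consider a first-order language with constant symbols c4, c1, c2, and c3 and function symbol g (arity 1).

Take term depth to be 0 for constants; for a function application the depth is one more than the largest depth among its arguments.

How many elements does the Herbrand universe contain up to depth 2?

12

Let N_k = |{terms of depth ≤ k}|. Then N_0 = 4 and N_k = 4 + N_{k-1} for k ≥ 1 (one summand per function symbol, arity giving the exponent).
N_0 = 4
N_1 = 4 + 4 = 8
N_2 = 4 + 8 = 12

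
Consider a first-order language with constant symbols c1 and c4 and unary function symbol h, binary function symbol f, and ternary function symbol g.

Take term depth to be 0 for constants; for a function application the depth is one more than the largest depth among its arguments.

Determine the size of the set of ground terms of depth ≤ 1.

16

If N_k denotes the number of depth-≤k ground terms, the 2 constants give N_0 = 2, and each function symbol of arity r contributes N_{k-1}^r new terms at level k: N_k = 2 + N_{k-1} + N_{k-1}^2 + N_{k-1}^3.
N_0 = 2
N_1 = 2 + 2 + 2^2 + 2^3 = 16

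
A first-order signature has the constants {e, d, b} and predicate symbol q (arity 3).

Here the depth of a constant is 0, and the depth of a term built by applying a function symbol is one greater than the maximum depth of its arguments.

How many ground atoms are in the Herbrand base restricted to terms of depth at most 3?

First count ground terms of depth ≤ 3.
With no function symbols every ground term is a constant, so there are exactly 3 ground terms at every depth bound.
N_0 = 3
N_1 = 3
N_2 = 3
N_3 = 3
So |H| = 3.
For each predicate symbol, the number of ground atoms is |H| raised to its arity; summing:
  q: 3^3 = 27
Total ground atoms: 27.

27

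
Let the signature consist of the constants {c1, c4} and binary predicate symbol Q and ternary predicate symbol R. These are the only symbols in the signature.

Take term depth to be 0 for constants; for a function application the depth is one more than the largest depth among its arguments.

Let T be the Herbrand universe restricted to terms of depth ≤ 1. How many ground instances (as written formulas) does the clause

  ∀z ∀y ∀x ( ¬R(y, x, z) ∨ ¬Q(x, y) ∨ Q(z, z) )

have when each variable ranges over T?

8

Ground terms of depth ≤ 1:
  With no function symbols every ground term is a constant, so there are exactly 2 ground terms at every depth bound.
  N_0 = 2
  N_1 = 2
  Explicitly: c1, c4.
So there are 2 ground terms available for substitution.
Each of z, y, x ranges independently over the available ground terms, and distinct assignments produce distinct instances.
Number of ground instances = 2^3 = 8.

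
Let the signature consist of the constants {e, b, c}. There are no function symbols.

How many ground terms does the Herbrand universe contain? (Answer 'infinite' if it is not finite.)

There are no function symbols, so every ground term is one of the 3 constants.
The Herbrand universe is {e, b, c}, which is finite with 3 elements.

3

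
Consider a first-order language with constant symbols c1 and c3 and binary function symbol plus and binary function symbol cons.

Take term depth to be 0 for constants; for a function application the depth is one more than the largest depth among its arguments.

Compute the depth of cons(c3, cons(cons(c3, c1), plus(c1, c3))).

depth(cons(c3, c1)) = 1 + max(0, 0) = 1
depth(plus(c1, c3)) = 1 + max(0, 0) = 1
depth(cons(cons(c3, c1), plus(c1, c3))) = 1 + max(1, 1) = 2
depth(cons(c3, cons(cons(c3, c1), plus(c1, c3)))) = 1 + max(0, 2) = 3

3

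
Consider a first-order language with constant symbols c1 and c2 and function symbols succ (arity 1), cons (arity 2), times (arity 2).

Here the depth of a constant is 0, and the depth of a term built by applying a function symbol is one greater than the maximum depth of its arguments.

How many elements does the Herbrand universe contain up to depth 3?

Count level by level. With function symbols succ/1, cons/2, times/2, the terms of depth ≤ k are the 2 constants together with each function applied to depth-≤(k−1) tuples, so N_k = 2 + N_{k-1} + N_{k-1}^2 + N_{k-1}^2.
N_0 = 2
N_1 = 2 + 2 + 2^2 + 2^2 = 12
N_2 = 2 + 12 + 12^2 + 12^2 = 302
N_3 = 2 + 302 + 302^2 + 302^2 = 182712

182712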